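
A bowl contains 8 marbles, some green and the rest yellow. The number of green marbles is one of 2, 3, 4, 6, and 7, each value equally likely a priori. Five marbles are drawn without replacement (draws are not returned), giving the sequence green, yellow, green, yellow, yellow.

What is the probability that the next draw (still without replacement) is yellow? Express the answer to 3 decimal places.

Compute the likelihood of the observed sequence for each case: P(data | r = 2) = (2/8)(6/7)(1/6)(5/5)(4/4) = 0.035714; P(data | r = 3) = (3/8)(5/7)(2/6)(4/5)(3/4) = 0.053571; P(data | r = 4) = (4/8)(4/7)(3/6)(3/5)(2/4) = 0.042857; P(data | r = 6) = (6/8)(2/7)(5/6)(1/5)(0/4) = 0; P(data | r = 7) = (7/8)(1/7)(6/6)(0/5) = 0.
Weighting by the prior gives 1/5 · 0.035714 = 0.0071429, 1/5 · 0.053571 = 0.010714, 1/5 · 0.042857 = 0.0085714, 1/5 · 0 = 0, 1/5 · 0 = 0; these sum to 0.026429.
The posterior is then P(r = 2 | data) = 0.27027, P(r = 3 | data) = 0.40541, P(r = 4 | data) = 0.32432, P(r = 6 | data) = 0, P(r = 7 | data) = 0.
The predictive probability is P(yellow next | data) = (1)(0.27027) + (2/3)(0.40541) + (1/3)(0.32432) = 0.64865.

0.649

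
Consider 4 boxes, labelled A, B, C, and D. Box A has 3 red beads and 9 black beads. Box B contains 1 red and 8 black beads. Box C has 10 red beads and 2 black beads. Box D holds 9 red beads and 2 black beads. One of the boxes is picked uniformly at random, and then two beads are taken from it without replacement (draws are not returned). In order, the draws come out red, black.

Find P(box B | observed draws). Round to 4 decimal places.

Compute the likelihood of the observed sequence for each case: P(data | box A) = (3/12)(9/11) = 0.20455; P(data | box B) = (1/9)(8/8) = 0.11111; P(data | box C) = (10/12)(2/11) = 0.15152; P(data | box D) = (9/11)(2/10) = 0.16364.
Weighting by the prior gives 1/4 · 0.20455 = 0.051136, 1/4 · 0.11111 = 0.027778, 1/4 · 0.15152 = 0.037879, 1/4 · 0.16364 = 0.040909; these sum to 0.1577.
Hence P(box B | data) = (0.027778) / (0.1577) = 0.17614.

0.1761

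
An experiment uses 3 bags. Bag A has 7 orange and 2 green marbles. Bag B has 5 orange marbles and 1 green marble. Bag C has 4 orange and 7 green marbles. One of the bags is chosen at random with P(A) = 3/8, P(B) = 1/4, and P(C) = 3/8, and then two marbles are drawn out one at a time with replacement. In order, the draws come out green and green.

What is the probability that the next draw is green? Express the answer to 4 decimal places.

0.5747

Compute the likelihood of the observed sequence for each case: P(data | bag A) = (2/9)(2/9) = 0.049383; P(data | bag B) = (1/6)(1/6) = 0.027778; P(data | bag C) = (7/11)(7/11) = 0.40496.
Weighting by the prior gives 3/8 · 0.049383 = 0.018519, 1/4 · 0.027778 = 0.0069444, 3/8 · 0.40496 = 0.15186; summing to 0.17732.
Dividing through by the total gives posterior P(bag A | data) = 0.10443, P(bag B | data) = 0.039163, P(bag C | data) = 0.8564.
Averaging over the posterior, P(green next | data) = (2/9)(0.10443) + (1/6)(0.039163) + (7/11)(0.8564) = 0.57472.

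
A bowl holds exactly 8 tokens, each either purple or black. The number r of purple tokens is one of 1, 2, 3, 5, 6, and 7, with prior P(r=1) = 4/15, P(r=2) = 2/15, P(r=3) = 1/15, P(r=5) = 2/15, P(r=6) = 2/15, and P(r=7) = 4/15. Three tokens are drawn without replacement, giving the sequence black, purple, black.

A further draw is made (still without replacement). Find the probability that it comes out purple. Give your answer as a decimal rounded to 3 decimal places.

0.278

Under each hypothesis, the probability of the observed sequence is: P(data | r = 1) = (7/8)(1/7)(6/6) = 1/8; P(data | r = 2) = (6/8)(2/7)(5/6) = 5/28; P(data | r = 3) = (5/8)(3/7)(4/6) = 5/28; P(data | r = 5) = (3/8)(5/7)(2/6) = 5/56; P(data | r = 6) = (2/8)(6/7)(1/6) = 1/28; P(data | r = 7) = (1/8)(7/7)(0/6) = 0.
Weighting by the prior gives 4/15 · 1/8 = 1/30, 2/15 · 5/28 = 1/42, 1/15 · 5/28 = 1/84, 2/15 · 5/56 = 1/84, 2/15 · 1/28 = 1/210, 4/15 · 0 = 0; with total 3/35.
Normalising, the posterior is P(r = 1 | data) = 7/18, P(r = 2 | data) = 5/18, P(r = 3 | data) = 5/36, P(r = 5 | data) = 5/36, P(r = 6 | data) = 1/18, P(r = 7 | data) = 0.
Averaging over the posterior, P(purple next | data) = (0)(7/18) + (1/5)(5/18) + (2/5)(5/36) + (4/5)(5/36) + (1)(1/18) = 5/18.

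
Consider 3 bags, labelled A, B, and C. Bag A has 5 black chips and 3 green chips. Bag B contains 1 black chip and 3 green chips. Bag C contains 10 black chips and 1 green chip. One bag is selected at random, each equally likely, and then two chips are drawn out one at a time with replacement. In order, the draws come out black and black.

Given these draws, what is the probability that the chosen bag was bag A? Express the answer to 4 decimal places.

0.3053

Compute the likelihood of the observed sequence for each case: P(data | bag A) = (5/8)(5/8) = 0.39062; P(data | bag B) = (1/4)(1/4) = 0.0625; P(data | bag C) = (10/11)(10/11) = 0.82645.
Weighting by the prior gives 1/3 · 0.39062 = 0.13021, 1/3 · 0.0625 = 0.020833, 1/3 · 0.82645 = 0.27548; summing to 0.42652.
Therefore the posterior P(bag A | data) = (0.13021) / (0.42652) = 0.30528.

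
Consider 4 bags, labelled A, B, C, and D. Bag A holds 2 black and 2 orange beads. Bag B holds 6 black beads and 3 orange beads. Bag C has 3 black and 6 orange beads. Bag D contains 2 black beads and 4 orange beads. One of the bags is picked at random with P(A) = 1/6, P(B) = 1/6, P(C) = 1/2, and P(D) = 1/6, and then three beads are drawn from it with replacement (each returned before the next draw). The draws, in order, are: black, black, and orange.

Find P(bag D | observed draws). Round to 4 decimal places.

0.1301

Under each hypothesis, the probability of the observed sequence is: P(data | bag A) = (2/4)(2/4)(2/4) = 1/8; P(data | bag B) = (6/9)(6/9)(3/9) = 4/27; P(data | bag C) = (3/9)(3/9)(6/9) = 2/27; P(data | bag D) = (2/6)(2/6)(4/6) = 2/27.
Multiplying each by its prior: 1/6 · 1/8 = 1/48, 1/6 · 4/27 = 2/81, 1/2 · 2/27 = 1/27, 1/6 · 2/27 = 1/81; summing to 41/432.
By Bayes' rule, P(bag D | data) = (1/81) / (41/432) = 16/123.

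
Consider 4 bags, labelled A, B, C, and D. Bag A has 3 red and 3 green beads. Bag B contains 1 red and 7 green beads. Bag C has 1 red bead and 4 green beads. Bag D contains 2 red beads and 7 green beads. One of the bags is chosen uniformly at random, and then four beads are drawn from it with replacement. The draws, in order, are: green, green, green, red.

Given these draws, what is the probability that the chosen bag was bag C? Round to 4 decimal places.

0.2899

The likelihood of the observed sequence under each hypothesis: P(data | bag A) = (3/6)(3/6)(3/6)(3/6) = 0.0625; P(data | bag B) = (7/8)(7/8)(7/8)(1/8) = 0.08374; P(data | bag C) = (4/5)(4/5)(4/5)(1/5) = 0.1024; P(data | bag D) = (7/9)(7/9)(7/9)(2/9) = 0.10456.
Multiplying each by its prior: 1/4 · 0.0625 = 0.015625, 1/4 · 0.08374 = 0.020935, 1/4 · 0.1024 = 0.0256, 1/4 · 0.10456 = 0.026139; with total 0.088299.
Hence P(bag C | data) = (0.0256) / (0.088299) = 0.28992.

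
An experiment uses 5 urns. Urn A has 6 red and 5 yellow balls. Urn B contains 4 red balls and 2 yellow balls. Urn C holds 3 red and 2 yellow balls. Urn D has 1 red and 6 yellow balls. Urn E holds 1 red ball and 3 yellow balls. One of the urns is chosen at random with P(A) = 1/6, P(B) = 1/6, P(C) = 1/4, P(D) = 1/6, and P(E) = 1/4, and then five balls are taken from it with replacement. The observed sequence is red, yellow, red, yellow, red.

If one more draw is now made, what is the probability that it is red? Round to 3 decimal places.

0.561

Under each hypothesis, the probability of the observed sequence is: P(data | urn A) = (6/11)(5/11)(6/11)(5/11)(6/11) = 0.03353; P(data | urn B) = (4/6)(2/6)(4/6)(2/6)(4/6) = 0.032922; P(data | urn C) = (3/5)(2/5)(3/5)(2/5)(3/5) = 0.03456; P(data | urn D) = (1/7)(6/7)(1/7)(6/7)(1/7) = 0.002142; P(data | urn E) = (1/4)(3/4)(1/4)(3/4)(1/4) = 0.0087891.
Multiplying each by its prior: 1/6 · 0.03353 = 0.0055883, 1/6 · 0.032922 = 0.005487, 1/4 · 0.03456 = 0.00864, 1/6 · 0.002142 = 0.00035699, 1/4 · 0.0087891 = 0.0021973; with total 0.02227.
The posterior is then P(urn A | data) = 0.25094, P(urn B | data) = 0.24639, P(urn C | data) = 0.38797, P(urn D | data) = 0.016031, P(urn E | data) = 0.098667.
Averaging over the posterior, P(red next | data) = (6/11)(0.25094) + (2/3)(0.24639) + (3/5)(0.38797) + (1/7)(0.016031) + (1/4)(0.098667) = 0.56088.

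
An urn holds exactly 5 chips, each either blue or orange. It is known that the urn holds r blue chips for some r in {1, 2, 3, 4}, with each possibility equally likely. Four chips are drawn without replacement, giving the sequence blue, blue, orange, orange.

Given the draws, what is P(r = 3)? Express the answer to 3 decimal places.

0.500

For each hypothesis, P(data | H) works out to: P(data | r = 1) = (1/5)(0/4) = 0; P(data | r = 2) = (2/5)(1/4)(3/3)(2/2) = 1/10; P(data | r = 3) = (3/5)(2/4)(2/3)(1/2) = 1/10; P(data | r = 4) = (4/5)(3/4)(1/3)(0/2) = 0.
Multiplying each by its prior: 1/4 · 0 = 0, 1/4 · 1/10 = 1/40, 1/4 · 1/10 = 1/40, 1/4 · 0 = 0; summing to 1/20.
So P(r = 3 | data) = (1/40) / (1/20) = 1/2.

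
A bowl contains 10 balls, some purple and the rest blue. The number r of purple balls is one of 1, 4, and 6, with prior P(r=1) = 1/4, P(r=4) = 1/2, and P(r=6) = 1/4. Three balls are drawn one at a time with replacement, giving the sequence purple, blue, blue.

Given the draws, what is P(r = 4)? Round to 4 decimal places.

Under each hypothesis, the probability of the observed sequence is: P(data | r = 1) = (1/10)(9/10)(9/10) = 0.081; P(data | r = 4) = (4/10)(6/10)(6/10) = 0.144; P(data | r = 6) = (6/10)(4/10)(4/10) = 0.096.
Multiplying each by its prior: 1/4 · 0.081 = 0.02025, 1/2 · 0.144 = 0.072, 1/4 · 0.096 = 0.024; these sum to 0.11625.
Therefore the posterior P(r = 4 | data) = (0.072) / (0.11625) = 0.61935.

0.6194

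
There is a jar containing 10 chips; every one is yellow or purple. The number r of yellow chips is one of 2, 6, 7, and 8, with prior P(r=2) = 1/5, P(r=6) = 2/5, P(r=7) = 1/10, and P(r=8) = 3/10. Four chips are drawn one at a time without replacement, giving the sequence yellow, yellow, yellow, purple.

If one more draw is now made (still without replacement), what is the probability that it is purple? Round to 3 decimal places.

0.330

The likelihood of the observed sequence under each hypothesis: P(data | r = 2) = (2/10)(1/9)(0/8) = 0; P(data | r = 6) = (6/10)(5/9)(4/8)(4/7) = 0.095238; P(data | r = 7) = (7/10)(6/9)(5/8)(3/7) = 0.125; P(data | r = 8) = (8/10)(7/9)(6/8)(2/7) = 0.13333.
The prior-weighted likelihoods are 1/5 · 0 = 0, 2/5 · 0.095238 = 0.038095, 1/10 · 0.125 = 0.0125, 3/10 · 0.13333 = 0.04; these sum to 0.090595.
Dividing through by the total gives posterior P(r = 2 | data) = 0, P(r = 6 | data) = 0.4205, P(r = 7 | data) = 0.13798, P(r = 8 | data) = 0.44152.
So P(purple next | data) = Σ P(purple next | H) P(H | data) = (1/2)(0.4205) + (1/3)(0.13798) + (1/6)(0.44152) = 0.32983.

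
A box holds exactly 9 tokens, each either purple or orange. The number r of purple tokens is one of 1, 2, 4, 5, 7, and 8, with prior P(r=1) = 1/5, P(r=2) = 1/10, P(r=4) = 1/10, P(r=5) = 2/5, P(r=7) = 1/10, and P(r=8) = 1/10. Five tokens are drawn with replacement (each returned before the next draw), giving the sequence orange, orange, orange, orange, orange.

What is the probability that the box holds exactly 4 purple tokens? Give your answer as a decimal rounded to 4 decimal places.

The likelihood of the observed sequence under each hypothesis: P(data | r = 1) = (8/9)(8/9)(8/9)(8/9)(8/9) = 0.55493; P(data | r = 2) = (7/9)(7/9)(7/9)(7/9)(7/9) = 0.28463; P(data | r = 4) = (5/9)(5/9)(5/9)(5/9)(5/9) = 0.052922; P(data | r = 5) = (4/9)(4/9)(4/9)(4/9)(4/9) = 0.017342; P(data | r = 7) = (2/9)(2/9)(2/9)(2/9)(2/9) = 0.00054192; P(data | r = 8) = (1/9)(1/9)(1/9)(1/9)(1/9) = 1.6935e-05.
Multiplying each by its prior: 1/5 · 0.55493 = 0.11099, 1/10 · 0.28463 = 0.028463, 1/10 · 0.052922 = 0.0052922, 2/5 · 0.017342 = 0.0069366, 1/10 · 0.00054192 = 5.4192e-05, 1/10 · 1.6935e-05 = 1.6935e-06; these sum to 0.15173.
Therefore the posterior P(r = 4 | data) = (0.0052922) / (0.15173) = 0.034878.

0.0349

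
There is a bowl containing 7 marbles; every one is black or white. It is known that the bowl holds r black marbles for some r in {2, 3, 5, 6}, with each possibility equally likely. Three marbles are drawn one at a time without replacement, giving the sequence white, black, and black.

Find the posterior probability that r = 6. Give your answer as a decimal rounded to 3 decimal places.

Under each hypothesis, the probability of the observed sequence is: P(data | r = 2) = (5/7)(2/6)(1/5) = 1/21; P(data | r = 3) = (4/7)(3/6)(2/5) = 4/35; P(data | r = 5) = (2/7)(5/6)(4/5) = 4/21; P(data | r = 6) = (1/7)(6/6)(5/5) = 1/7.
Multiplying each by its prior: 1/4 · 1/21 = 1/84, 1/4 · 4/35 = 1/35, 1/4 · 4/21 = 1/21, 1/4 · 1/7 = 1/28; with total 13/105.
So P(r = 6 | data) = (1/28) / (13/105) = 15/52.

0.288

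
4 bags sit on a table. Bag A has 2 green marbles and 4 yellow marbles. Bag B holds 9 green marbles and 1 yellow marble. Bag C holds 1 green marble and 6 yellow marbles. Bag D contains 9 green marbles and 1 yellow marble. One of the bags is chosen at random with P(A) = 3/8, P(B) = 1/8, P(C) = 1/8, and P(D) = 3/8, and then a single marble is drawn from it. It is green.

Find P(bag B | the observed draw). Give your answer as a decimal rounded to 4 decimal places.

Under each hypothesis, the probability of this draw is: P(data | bag A) = (2/6) = 1/3; P(data | bag B) = (9/10) = 9/10; P(data | bag C) = (1/7) = 1/7; P(data | bag D) = (9/10) = 9/10.
The prior-weighted likelihoods are 3/8 · 1/3 = 1/8, 1/8 · 9/10 = 9/80, 1/8 · 1/7 = 1/56, 3/8 · 9/10 = 27/80; with total 83/140.
By Bayes' rule, P(bag B | data) = (9/80) / (83/140) = 63/332.

0.1898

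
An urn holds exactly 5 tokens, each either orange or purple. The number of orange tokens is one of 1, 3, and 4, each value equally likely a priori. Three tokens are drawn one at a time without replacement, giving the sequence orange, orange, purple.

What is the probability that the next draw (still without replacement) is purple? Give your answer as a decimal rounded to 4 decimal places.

Compute the likelihood of the observed sequence for each case: P(data | r = 1) = (1/5)(0/4) = 0; P(data | r = 3) = (3/5)(2/4)(2/3) = 1/5; P(data | r = 4) = (4/5)(3/4)(1/3) = 1/5.
The prior-weighted likelihoods are 1/3 · 0 = 0, 1/3 · 1/5 = 1/15, 1/3 · 1/5 = 1/15; with total 2/15.
The posterior is then P(r = 1 | data) = 0, P(r = 3 | data) = 1/2, P(r = 4 | data) = 1/2.
Averaging over the posterior, P(purple next | data) = (1/2)(1/2) + (0)(1/2) = 1/4.

0.2500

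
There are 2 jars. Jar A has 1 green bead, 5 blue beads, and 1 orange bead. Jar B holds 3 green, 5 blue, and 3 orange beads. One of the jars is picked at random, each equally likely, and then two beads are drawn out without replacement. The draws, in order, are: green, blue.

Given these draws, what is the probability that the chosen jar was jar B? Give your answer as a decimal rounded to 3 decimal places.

For each hypothesis, P(data | H) works out to: P(data | jar A) = (1/7)(5/6) = 5/42; P(data | jar B) = (3/11)(5/10) = 3/22.
Multiplying each by its prior: 1/2 · 5/42 = 5/84, 1/2 · 3/22 = 3/44; summing to 59/462.
So P(jar B | data) = (3/44) / (59/462) = 63/118.

0.534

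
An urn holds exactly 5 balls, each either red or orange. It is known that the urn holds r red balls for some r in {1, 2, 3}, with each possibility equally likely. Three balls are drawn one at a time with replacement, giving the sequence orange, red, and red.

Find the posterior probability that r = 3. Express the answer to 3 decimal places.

For each hypothesis, P(data | H) works out to: P(data | r = 1) = (4/5)(1/5)(1/5) = 4/125; P(data | r = 2) = (3/5)(2/5)(2/5) = 12/125; P(data | r = 3) = (2/5)(3/5)(3/5) = 18/125.
Weighting by the prior gives 1/3 · 4/125 = 4/375, 1/3 · 12/125 = 4/125, 1/3 · 18/125 = 6/125; these sum to 34/375.
Hence P(r = 3 | data) = (6/125) / (34/375) = 9/17.

0.529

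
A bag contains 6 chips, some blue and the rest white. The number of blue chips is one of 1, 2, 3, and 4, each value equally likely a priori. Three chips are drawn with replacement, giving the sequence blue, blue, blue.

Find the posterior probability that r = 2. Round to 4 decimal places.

0.0800

Under each hypothesis, the probability of the observed sequence is: P(data | r = 1) = (1/6)(1/6)(1/6) = 1/216; P(data | r = 2) = (2/6)(2/6)(2/6) = 1/27; P(data | r = 3) = (3/6)(3/6)(3/6) = 1/8; P(data | r = 4) = (4/6)(4/6)(4/6) = 8/27.
Multiplying each by its prior: 1/4 · 1/216 = 1/864, 1/4 · 1/27 = 1/108, 1/4 · 1/8 = 1/32, 1/4 · 8/27 = 2/27; these sum to 25/216.
Hence P(r = 2 | data) = (1/108) / (25/216) = 2/25.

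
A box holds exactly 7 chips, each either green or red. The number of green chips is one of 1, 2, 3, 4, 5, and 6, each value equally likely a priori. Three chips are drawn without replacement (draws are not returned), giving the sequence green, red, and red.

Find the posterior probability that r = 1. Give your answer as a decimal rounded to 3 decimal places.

For each hypothesis, P(data | H) works out to: P(data | r = 1) = (1/7)(6/6)(5/5) = 1/7; P(data | r = 2) = (2/7)(5/6)(4/5) = 4/21; P(data | r = 3) = (3/7)(4/6)(3/5) = 6/35; P(data | r = 4) = (4/7)(3/6)(2/5) = 4/35; P(data | r = 5) = (5/7)(2/6)(1/5) = 1/21; P(data | r = 6) = (6/7)(1/6)(0/5) = 0.
Weighting by the prior gives 1/6 · 1/7 = 1/42, 1/6 · 4/21 = 2/63, 1/6 · 6/35 = 1/35, 1/6 · 4/35 = 2/105, 1/6 · 1/21 = 1/126, 1/6 · 0 = 0; these sum to 1/9.
By Bayes' rule, P(r = 1 | data) = (1/42) / (1/9) = 3/14.

0.214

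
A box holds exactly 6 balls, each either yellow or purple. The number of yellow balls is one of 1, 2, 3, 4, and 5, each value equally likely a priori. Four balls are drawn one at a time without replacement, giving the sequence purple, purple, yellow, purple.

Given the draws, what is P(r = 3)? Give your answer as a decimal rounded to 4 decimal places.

For each hypothesis, P(data | H) works out to: P(data | r = 1) = (5/6)(4/5)(1/4)(3/3) = 1/6; P(data | r = 2) = (4/6)(3/5)(2/4)(2/3) = 2/15; P(data | r = 3) = (3/6)(2/5)(3/4)(1/3) = 1/20; P(data | r = 4) = (2/6)(1/5)(4/4)(0/3) = 0; P(data | r = 5) = (1/6)(0/5) = 0.
Multiplying each by its prior: 1/5 · 1/6 = 1/30, 1/5 · 2/15 = 2/75, 1/5 · 1/20 = 1/100, 1/5 · 0 = 0, 1/5 · 0 = 0; with total 7/100.
So P(r = 3 | data) = (1/100) / (7/100) = 1/7.

0.1429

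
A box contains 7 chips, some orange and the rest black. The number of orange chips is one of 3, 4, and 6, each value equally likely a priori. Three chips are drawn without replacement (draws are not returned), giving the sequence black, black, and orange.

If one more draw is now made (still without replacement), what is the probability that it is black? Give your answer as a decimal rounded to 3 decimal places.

For each hypothesis, P(data | H) works out to: P(data | r = 3) = (4/7)(3/6)(3/5) = 6/35; P(data | r = 4) = (3/7)(2/6)(4/5) = 4/35; P(data | r = 6) = (1/7)(0/6) = 0.
The prior-weighted likelihoods are 1/3 · 6/35 = 2/35, 1/3 · 4/35 = 4/105, 1/3 · 0 = 0; summing to 2/21.
Dividing through by the total gives posterior P(r = 3 | data) = 3/5, P(r = 4 | data) = 2/5, P(r = 6 | data) = 0.
Averaging over the posterior, P(black next | data) = (1/2)(3/5) + (1/4)(2/5) = 2/5.

0.400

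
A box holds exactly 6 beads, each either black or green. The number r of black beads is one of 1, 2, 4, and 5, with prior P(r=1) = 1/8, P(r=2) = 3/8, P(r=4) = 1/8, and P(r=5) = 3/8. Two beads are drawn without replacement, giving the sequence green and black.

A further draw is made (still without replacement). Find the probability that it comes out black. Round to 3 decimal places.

0.519

The likelihood of the observed sequence under each hypothesis: P(data | r = 1) = (5/6)(1/5) = 1/6; P(data | r = 2) = (4/6)(2/5) = 4/15; P(data | r = 4) = (2/6)(4/5) = 4/15; P(data | r = 5) = (1/6)(5/5) = 1/6.
Multiplying each by its prior: 1/8 · 1/6 = 1/48, 3/8 · 4/15 = 1/10, 1/8 · 4/15 = 1/30, 3/8 · 1/6 = 1/16; summing to 13/60.
The posterior is then P(r = 1 | data) = 5/52, P(r = 2 | data) = 6/13, P(r = 4 | data) = 2/13, P(r = 5 | data) = 15/52.
The predictive probability is P(black next | data) = (0)(5/52) + (1/4)(6/13) + (3/4)(2/13) + (1)(15/52) = 27/52.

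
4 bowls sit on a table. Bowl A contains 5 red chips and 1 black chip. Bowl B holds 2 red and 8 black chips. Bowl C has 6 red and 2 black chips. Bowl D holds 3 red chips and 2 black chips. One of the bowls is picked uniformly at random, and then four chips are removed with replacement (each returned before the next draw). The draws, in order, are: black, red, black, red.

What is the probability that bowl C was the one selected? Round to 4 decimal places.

0.2554

For each hypothesis, P(data | H) works out to: P(data | bowl A) = (1/6)(5/6)(1/6)(5/6) = 0.01929; P(data | bowl B) = (8/10)(2/10)(8/10)(2/10) = 0.0256; P(data | bowl C) = (2/8)(6/8)(2/8)(6/8) = 0.035156; P(data | bowl D) = (2/5)(3/5)(2/5)(3/5) = 0.0576.
Multiplying each by its prior: 1/4 · 0.01929 = 0.0048225, 1/4 · 0.0256 = 0.0064, 1/4 · 0.035156 = 0.0087891, 1/4 · 0.0576 = 0.0144; with total 0.034412.
Hence P(bowl C | data) = (0.0087891) / (0.034412) = 0.25541.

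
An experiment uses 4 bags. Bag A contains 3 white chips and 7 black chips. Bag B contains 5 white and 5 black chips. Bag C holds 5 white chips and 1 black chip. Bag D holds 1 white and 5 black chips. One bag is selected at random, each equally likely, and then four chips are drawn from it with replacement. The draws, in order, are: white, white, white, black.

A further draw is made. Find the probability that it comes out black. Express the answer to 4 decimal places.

Under each hypothesis, the probability of the observed sequence is: P(data | bag A) = (3/10)(3/10)(3/10)(7/10) = 0.0189; P(data | bag B) = (5/10)(5/10)(5/10)(5/10) = 0.0625; P(data | bag C) = (5/6)(5/6)(5/6)(1/6) = 0.096451; P(data | bag D) = (1/6)(1/6)(1/6)(5/6) = 0.003858.
Multiplying each by its prior: 1/4 · 0.0189 = 0.004725, 1/4 · 0.0625 = 0.015625, 1/4 · 0.096451 = 0.024113, 1/4 · 0.003858 = 0.00096451; these sum to 0.045427.
Dividing through by the total gives posterior P(bag A | data) = 0.10401, P(bag B | data) = 0.34396, P(bag C | data) = 0.5308, P(bag D | data) = 0.021232.
Averaging over the posterior, P(black next | data) = (7/10)(0.10401) + (1/2)(0.34396) + (1/6)(0.5308) + (5/6)(0.021232) = 0.35095.

0.3509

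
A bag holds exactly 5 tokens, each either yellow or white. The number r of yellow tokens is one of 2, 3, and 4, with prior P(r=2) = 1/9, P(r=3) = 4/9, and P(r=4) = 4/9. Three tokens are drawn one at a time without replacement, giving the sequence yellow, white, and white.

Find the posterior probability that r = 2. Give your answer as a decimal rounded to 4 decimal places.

0.3333

The likelihood of the observed sequence under each hypothesis: P(data | r = 2) = (2/5)(3/4)(2/3) = 1/5; P(data | r = 3) = (3/5)(2/4)(1/3) = 1/10; P(data | r = 4) = (4/5)(1/4)(0/3) = 0.
Weighting by the prior gives 1/9 · 1/5 = 1/45, 4/9 · 1/10 = 2/45, 4/9 · 0 = 0; summing to 1/15.
Therefore the posterior P(r = 2 | data) = (1/45) / (1/15) = 1/3.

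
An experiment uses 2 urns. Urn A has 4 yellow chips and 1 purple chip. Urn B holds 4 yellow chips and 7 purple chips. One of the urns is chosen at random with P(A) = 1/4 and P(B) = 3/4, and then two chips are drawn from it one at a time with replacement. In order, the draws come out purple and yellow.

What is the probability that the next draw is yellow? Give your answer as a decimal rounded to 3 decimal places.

Under each hypothesis, the probability of the observed sequence is: P(data | urn A) = (1/5)(4/5) = 0.16; P(data | urn B) = (7/11)(4/11) = 0.2314.
Multiplying each by its prior: 1/4 · 0.16 = 0.04, 3/4 · 0.2314 = 0.17355; summing to 0.21355.
Normalising, the posterior is P(urn A | data) = 0.18731, P(urn B | data) = 0.81269.
Averaging over the posterior, P(yellow next | data) = (4/5)(0.18731) + (4/11)(0.81269) = 0.44537.

0.445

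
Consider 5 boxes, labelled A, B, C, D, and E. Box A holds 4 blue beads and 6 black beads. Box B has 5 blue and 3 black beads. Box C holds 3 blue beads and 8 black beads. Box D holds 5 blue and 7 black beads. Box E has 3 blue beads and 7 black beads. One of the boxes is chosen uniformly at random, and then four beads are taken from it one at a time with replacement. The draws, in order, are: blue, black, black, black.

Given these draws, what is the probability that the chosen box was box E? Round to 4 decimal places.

0.2511

Under each hypothesis, the probability of the observed sequence is: P(data | box A) = (4/10)(6/10)(6/10)(6/10) = 0.0864; P(data | box B) = (5/8)(3/8)(3/8)(3/8) = 0.032959; P(data | box C) = (3/11)(8/11)(8/11)(8/11) = 0.10491; P(data | box D) = (5/12)(7/12)(7/12)(7/12) = 0.082706; P(data | box E) = (3/10)(7/10)(7/10)(7/10) = 0.1029.
The prior-weighted likelihoods are 1/5 · 0.0864 = 0.01728, 1/5 · 0.032959 = 0.0065918, 1/5 · 0.10491 = 0.020982, 1/5 · 0.082706 = 0.016541, 1/5 · 0.1029 = 0.02058; summing to 0.081975.
By Bayes' rule, P(box E | data) = (0.02058) / (0.081975) = 0.25105.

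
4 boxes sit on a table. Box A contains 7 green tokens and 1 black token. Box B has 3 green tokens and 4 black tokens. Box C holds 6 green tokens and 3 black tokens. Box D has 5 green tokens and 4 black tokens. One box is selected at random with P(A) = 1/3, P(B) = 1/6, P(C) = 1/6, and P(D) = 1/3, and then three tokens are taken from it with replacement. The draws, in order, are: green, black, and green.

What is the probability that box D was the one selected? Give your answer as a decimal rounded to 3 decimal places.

0.382

Compute the likelihood of the observed sequence for each case: P(data | box A) = (7/8)(1/8)(7/8) = 0.095703; P(data | box B) = (3/7)(4/7)(3/7) = 0.10496; P(data | box C) = (6/9)(3/9)(6/9) = 0.14815; P(data | box D) = (5/9)(4/9)(5/9) = 0.13717.
Multiplying each by its prior: 1/3 · 0.095703 = 0.031901, 1/6 · 0.10496 = 0.017493, 1/6 · 0.14815 = 0.024691, 1/3 · 0.13717 = 0.045725; with total 0.11981.
Hence P(box D | data) = (0.045725) / (0.11981) = 0.38164.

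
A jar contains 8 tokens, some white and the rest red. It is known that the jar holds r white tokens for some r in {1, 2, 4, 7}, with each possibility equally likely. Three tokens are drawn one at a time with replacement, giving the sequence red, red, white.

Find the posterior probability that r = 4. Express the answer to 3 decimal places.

For each hypothesis, P(data | H) works out to: P(data | r = 1) = (7/8)(7/8)(1/8) = 0.095703; P(data | r = 2) = (6/8)(6/8)(2/8) = 0.14062; P(data | r = 4) = (4/8)(4/8)(4/8) = 0.125; P(data | r = 7) = (1/8)(1/8)(7/8) = 0.013672.
Multiplying each by its prior: 1/4 · 0.095703 = 0.023926, 1/4 · 0.14062 = 0.035156, 1/4 · 0.125 = 0.03125, 1/4 · 0.013672 = 0.003418; with total 0.09375.
Therefore the posterior P(r = 4 | data) = (0.03125) / (0.09375) = 0.33333.

0.333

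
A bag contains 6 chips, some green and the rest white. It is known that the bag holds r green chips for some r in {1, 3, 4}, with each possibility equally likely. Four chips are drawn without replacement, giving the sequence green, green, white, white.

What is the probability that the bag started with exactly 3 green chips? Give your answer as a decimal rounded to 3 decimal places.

The likelihood of the observed sequence under each hypothesis: P(data | r = 1) = (1/6)(0/5) = 0; P(data | r = 3) = (3/6)(2/5)(3/4)(2/3) = 1/10; P(data | r = 4) = (4/6)(3/5)(2/4)(1/3) = 1/15.
The prior-weighted likelihoods are 1/3 · 0 = 0, 1/3 · 1/10 = 1/30, 1/3 · 1/15 = 1/45; these sum to 1/18.
Hence P(r = 3 | data) = (1/30) / (1/18) = 3/5.

0.600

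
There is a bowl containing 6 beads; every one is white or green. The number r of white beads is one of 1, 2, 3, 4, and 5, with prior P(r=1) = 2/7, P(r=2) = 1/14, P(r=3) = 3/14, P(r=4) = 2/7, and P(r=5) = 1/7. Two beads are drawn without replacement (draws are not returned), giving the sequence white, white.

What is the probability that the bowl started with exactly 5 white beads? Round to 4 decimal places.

0.3704

For each hypothesis, P(data | H) works out to: P(data | r = 1) = (1/6)(0/5) = 0; P(data | r = 2) = (2/6)(1/5) = 1/15; P(data | r = 3) = (3/6)(2/5) = 1/5; P(data | r = 4) = (4/6)(3/5) = 2/5; P(data | r = 5) = (5/6)(4/5) = 2/3.
Multiplying each by its prior: 2/7 · 0 = 0, 1/14 · 1/15 = 1/210, 3/14 · 1/5 = 3/70, 2/7 · 2/5 = 4/35, 1/7 · 2/3 = 2/21; these sum to 9/35.
Therefore the posterior P(r = 5 | data) = (2/21) / (9/35) = 10/27.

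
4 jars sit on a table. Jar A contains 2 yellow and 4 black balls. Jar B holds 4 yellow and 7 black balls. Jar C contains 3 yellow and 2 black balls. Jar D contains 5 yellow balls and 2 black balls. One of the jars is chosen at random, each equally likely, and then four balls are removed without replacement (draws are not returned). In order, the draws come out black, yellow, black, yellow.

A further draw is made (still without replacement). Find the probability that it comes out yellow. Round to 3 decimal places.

0.597

Under each hypothesis, the probability of the observed sequence is: P(data | jar A) = (4/6)(2/5)(3/4)(1/3) = 0.066667; P(data | jar B) = (7/11)(4/10)(6/9)(3/8) = 0.063636; P(data | jar C) = (2/5)(3/4)(1/3)(2/2) = 0.1; P(data | jar D) = (2/7)(5/6)(1/5)(4/4) = 0.047619.
The prior-weighted likelihoods are 1/4 · 0.066667 = 0.016667, 1/4 · 0.063636 = 0.015909, 1/4 · 0.1 = 0.025, 1/4 · 0.047619 = 0.011905; these sum to 0.069481.
Dividing through by the total gives posterior P(jar A | data) = 0.23988, P(jar B | data) = 0.22897, P(jar C | data) = 0.35981, P(jar D | data) = 0.17134.
The predictive probability is P(yellow next | data) = (0)(0.23988) + (2/7)(0.22897) + (1)(0.35981) + (1)(0.17134) = 0.59657.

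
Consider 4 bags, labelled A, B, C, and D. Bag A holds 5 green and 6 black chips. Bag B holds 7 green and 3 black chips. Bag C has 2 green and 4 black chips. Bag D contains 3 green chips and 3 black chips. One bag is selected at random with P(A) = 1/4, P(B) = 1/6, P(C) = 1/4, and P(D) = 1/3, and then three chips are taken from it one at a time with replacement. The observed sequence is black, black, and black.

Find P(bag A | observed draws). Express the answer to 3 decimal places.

Under each hypothesis, the probability of the observed sequence is: P(data | bag A) = (6/11)(6/11)(6/11) = 0.16228; P(data | bag B) = (3/10)(3/10)(3/10) = 0.027; P(data | bag C) = (4/6)(4/6)(4/6) = 0.2963; P(data | bag D) = (3/6)(3/6)(3/6) = 0.125.
Multiplying each by its prior: 1/4 · 0.16228 = 0.040571, 1/6 · 0.027 = 0.0045, 1/4 · 0.2963 = 0.074074, 1/3 · 0.125 = 0.041667; these sum to 0.16081.
So P(bag A | data) = (0.040571) / (0.16081) = 0.25229.

0.252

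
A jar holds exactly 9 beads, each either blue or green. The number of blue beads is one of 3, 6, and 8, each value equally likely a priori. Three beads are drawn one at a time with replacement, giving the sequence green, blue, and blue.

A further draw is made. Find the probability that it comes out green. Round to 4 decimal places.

For each hypothesis, P(data | H) works out to: P(data | r = 3) = (6/9)(3/9)(3/9) = 0.074074; P(data | r = 6) = (3/9)(6/9)(6/9) = 0.14815; P(data | r = 8) = (1/9)(8/9)(8/9) = 0.087791.
Weighting by the prior gives 1/3 · 0.074074 = 0.024691, 1/3 · 0.14815 = 0.049383, 1/3 · 0.087791 = 0.029264; with total 0.10334.
The posterior is then P(r = 3 | data) = 0.23894, P(r = 6 | data) = 0.47788, P(r = 8 | data) = 0.28319.
The predictive probability is P(green next | data) = (2/3)(0.23894) + (1/3)(0.47788) + (1/9)(0.28319) = 0.35005.

0.3500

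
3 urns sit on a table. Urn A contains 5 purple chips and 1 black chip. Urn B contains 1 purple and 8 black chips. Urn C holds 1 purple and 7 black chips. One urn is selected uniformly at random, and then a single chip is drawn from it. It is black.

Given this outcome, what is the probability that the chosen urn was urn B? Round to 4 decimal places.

Compute the likelihood of this draw for each case: P(data | urn A) = (1/6) = 1/6; P(data | urn B) = (8/9) = 8/9; P(data | urn C) = (7/8) = 7/8.
The prior-weighted likelihoods are 1/3 · 1/6 = 1/18, 1/3 · 8/9 = 8/27, 1/3 · 7/8 = 7/24; with total 139/216.
So P(urn B | data) = (8/27) / (139/216) = 64/139.

0.4604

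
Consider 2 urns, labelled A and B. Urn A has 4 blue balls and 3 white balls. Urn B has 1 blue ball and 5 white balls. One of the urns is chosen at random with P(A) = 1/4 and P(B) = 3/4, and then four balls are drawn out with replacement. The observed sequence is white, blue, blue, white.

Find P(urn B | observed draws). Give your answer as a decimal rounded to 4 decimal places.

Under each hypothesis, the probability of the observed sequence is: P(data | urn A) = (3/7)(4/7)(4/7)(3/7) = 0.059975; P(data | urn B) = (5/6)(1/6)(1/6)(5/6) = 0.01929.
Multiplying each by its prior: 1/4 · 0.059975 = 0.014994, 3/4 · 0.01929 = 0.014468; with total 0.029461.
Hence P(urn B | data) = (0.014468) / (0.029461) = 0.49107.

0.4911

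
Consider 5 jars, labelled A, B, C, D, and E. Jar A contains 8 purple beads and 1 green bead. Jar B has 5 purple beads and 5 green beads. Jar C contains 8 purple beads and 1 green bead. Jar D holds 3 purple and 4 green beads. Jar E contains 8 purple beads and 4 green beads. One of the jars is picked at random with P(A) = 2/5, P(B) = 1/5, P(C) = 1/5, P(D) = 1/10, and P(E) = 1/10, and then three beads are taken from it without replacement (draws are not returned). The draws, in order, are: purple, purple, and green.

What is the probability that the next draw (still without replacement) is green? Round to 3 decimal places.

0.245

For each hypothesis, P(data | H) works out to: P(data | jar A) = (8/9)(7/8)(1/7) = 0.11111; P(data | jar B) = (5/10)(4/9)(5/8) = 0.13889; P(data | jar C) = (8/9)(7/8)(1/7) = 0.11111; P(data | jar D) = (3/7)(2/6)(4/5) = 0.11429; P(data | jar E) = (8/12)(7/11)(4/10) = 0.1697.
Multiplying each by its prior: 2/5 · 0.11111 = 0.044444, 1/5 · 0.13889 = 0.027778, 1/5 · 0.11111 = 0.022222, 1/10 · 0.11429 = 0.011429, 1/10 · 0.1697 = 0.01697; summing to 0.12284.
Normalising, the posterior is P(jar A | data) = 0.3618, P(jar B | data) = 0.22612, P(jar C | data) = 0.1809, P(jar D | data) = 0.093034, P(jar E | data) = 0.13814.
Averaging over the posterior, P(green next | data) = (0)(0.3618) + (4/7)(0.22612) + (0)(0.1809) + (3/4)(0.093034) + (1/3)(0.13814) = 0.24504.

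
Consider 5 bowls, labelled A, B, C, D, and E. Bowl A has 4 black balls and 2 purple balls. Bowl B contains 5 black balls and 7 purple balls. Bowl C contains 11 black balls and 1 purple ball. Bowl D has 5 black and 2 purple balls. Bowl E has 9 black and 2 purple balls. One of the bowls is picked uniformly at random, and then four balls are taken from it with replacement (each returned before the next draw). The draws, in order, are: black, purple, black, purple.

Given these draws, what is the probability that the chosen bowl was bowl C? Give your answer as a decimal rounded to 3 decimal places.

0.033

Under each hypothesis, the probability of the observed sequence is: P(data | bowl A) = (4/6)(2/6)(4/6)(2/6) = 0.049383; P(data | bowl B) = (5/12)(7/12)(5/12)(7/12) = 0.059076; P(data | bowl C) = (11/12)(1/12)(11/12)(1/12) = 0.0058353; P(data | bowl D) = (5/7)(2/7)(5/7)(2/7) = 0.041649; P(data | bowl E) = (9/11)(2/11)(9/11)(2/11) = 0.02213.
Multiplying each by its prior: 1/5 · 0.049383 = 0.0098765, 1/5 · 0.059076 = 0.011815, 1/5 · 0.0058353 = 0.0011671, 1/5 · 0.041649 = 0.0083299, 1/5 · 0.02213 = 0.0044259; these sum to 0.035615.
So P(bowl C | data) = (0.0011671) / (0.035615) = 0.032769.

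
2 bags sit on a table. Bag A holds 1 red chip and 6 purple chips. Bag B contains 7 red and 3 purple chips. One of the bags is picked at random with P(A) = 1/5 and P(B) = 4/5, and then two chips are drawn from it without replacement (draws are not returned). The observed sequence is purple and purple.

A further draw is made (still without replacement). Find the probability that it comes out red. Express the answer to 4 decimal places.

0.3835

Under each hypothesis, the probability of the observed sequence is: P(data | bag A) = (6/7)(5/6) = 5/7; P(data | bag B) = (3/10)(2/9) = 1/15.
The prior-weighted likelihoods are 1/5 · 5/7 = 1/7, 4/5 · 1/15 = 4/75; summing to 103/525.
The posterior is then P(bag A | data) = 75/103, P(bag B | data) = 28/103.
So P(red next | data) = Σ P(red next | H) P(H | data) = (1/5)(75/103) + (7/8)(28/103) = 79/206.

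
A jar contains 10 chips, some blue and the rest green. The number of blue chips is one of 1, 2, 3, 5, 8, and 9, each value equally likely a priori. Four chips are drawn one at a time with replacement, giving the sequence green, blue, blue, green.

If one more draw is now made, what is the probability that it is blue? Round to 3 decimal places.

0.449

Under each hypothesis, the probability of the observed sequence is: P(data | r = 1) = (9/10)(1/10)(1/10)(9/10) = 0.0081; P(data | r = 2) = (8/10)(2/10)(2/10)(8/10) = 0.0256; P(data | r = 3) = (7/10)(3/10)(3/10)(7/10) = 0.0441; P(data | r = 5) = (5/10)(5/10)(5/10)(5/10) = 0.0625; P(data | r = 8) = (2/10)(8/10)(8/10)(2/10) = 0.0256; P(data | r = 9) = (1/10)(9/10)(9/10)(1/10) = 0.0081.
The prior-weighted likelihoods are 1/6 · 0.0081 = 0.00135, 1/6 · 0.0256 = 0.0042667, 1/6 · 0.0441 = 0.00735, 1/6 · 0.0625 = 0.010417, 1/6 · 0.0256 = 0.0042667, 1/6 · 0.0081 = 0.00135; these sum to 0.029.
The posterior is then P(r = 1 | data) = 0.046552, P(r = 2 | data) = 0.14713, P(r = 3 | data) = 0.25345, P(r = 5 | data) = 0.3592, P(r = 8 | data) = 0.14713, P(r = 9 | data) = 0.046552.
Averaging over the posterior, P(blue next | data) = (1/10)(0.046552) + (1/5)(0.14713) + (3/10)(0.25345) + (1/2)(0.3592) + (4/5)(0.14713) + (9/10)(0.046552) = 0.44931.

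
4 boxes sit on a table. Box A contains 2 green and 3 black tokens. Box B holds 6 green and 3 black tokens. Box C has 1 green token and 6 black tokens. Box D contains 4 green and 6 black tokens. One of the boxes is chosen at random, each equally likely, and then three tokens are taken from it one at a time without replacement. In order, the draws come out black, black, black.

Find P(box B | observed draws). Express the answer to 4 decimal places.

0.0140

Compute the likelihood of the observed sequence for each case: P(data | box A) = (3/5)(2/4)(1/3) = 1/10; P(data | box B) = (3/9)(2/8)(1/7) = 1/84; P(data | box C) = (6/7)(5/6)(4/5) = 4/7; P(data | box D) = (6/10)(5/9)(4/8) = 1/6.
Multiplying each by its prior: 1/4 · 1/10 = 1/40, 1/4 · 1/84 = 1/336, 1/4 · 4/7 = 1/7, 1/4 · 1/6 = 1/24; summing to 17/80.
Therefore the posterior P(box B | data) = (1/336) / (17/80) = 5/357.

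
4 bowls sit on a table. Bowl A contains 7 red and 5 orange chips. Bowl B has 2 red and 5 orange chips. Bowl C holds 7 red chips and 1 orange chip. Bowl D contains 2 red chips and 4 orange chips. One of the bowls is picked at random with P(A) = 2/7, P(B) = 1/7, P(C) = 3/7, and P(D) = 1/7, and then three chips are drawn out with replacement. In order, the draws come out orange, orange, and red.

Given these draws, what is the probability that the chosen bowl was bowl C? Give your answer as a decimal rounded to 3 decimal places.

Compute the likelihood of the observed sequence for each case: P(data | bowl A) = (5/12)(5/12)(7/12) = 0.10127; P(data | bowl B) = (5/7)(5/7)(2/7) = 0.14577; P(data | bowl C) = (1/8)(1/8)(7/8) = 0.013672; P(data | bowl D) = (4/6)(4/6)(2/6) = 0.14815.
Multiplying each by its prior: 2/7 · 0.10127 = 0.028935, 1/7 · 0.14577 = 0.020825, 3/7 · 0.013672 = 0.0058594, 1/7 · 0.14815 = 0.021164; these sum to 0.076783.
Hence P(bowl C | data) = (0.0058594) / (0.076783) = 0.076311.

0.076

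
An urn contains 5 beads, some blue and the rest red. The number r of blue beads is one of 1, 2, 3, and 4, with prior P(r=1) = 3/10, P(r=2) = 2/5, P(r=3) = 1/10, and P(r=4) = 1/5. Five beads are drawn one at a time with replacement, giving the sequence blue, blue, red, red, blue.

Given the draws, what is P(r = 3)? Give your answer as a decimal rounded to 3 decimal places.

The likelihood of the observed sequence under each hypothesis: P(data | r = 1) = (1/5)(1/5)(4/5)(4/5)(1/5) = 0.00512; P(data | r = 2) = (2/5)(2/5)(3/5)(3/5)(2/5) = 0.02304; P(data | r = 3) = (3/5)(3/5)(2/5)(2/5)(3/5) = 0.03456; P(data | r = 4) = (4/5)(4/5)(1/5)(1/5)(4/5) = 0.02048.
Multiplying each by its prior: 3/10 · 0.00512 = 0.001536, 2/5 · 0.02304 = 0.009216, 1/10 · 0.03456 = 0.003456, 1/5 · 0.02048 = 0.004096; with total 0.018304.
Therefore the posterior P(r = 3 | data) = (0.003456) / (0.018304) = 0.18881.

0.189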